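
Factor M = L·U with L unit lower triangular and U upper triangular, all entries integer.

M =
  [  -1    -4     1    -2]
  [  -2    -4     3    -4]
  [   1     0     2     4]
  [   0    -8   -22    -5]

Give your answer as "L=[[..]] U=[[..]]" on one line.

L=[[1,0,0,0],[2,1,0,0],[-1,-1,1,0],[0,-2,-5,1]] U=[[-1,-4,1,-2],[0,4,1,0],[0,0,4,2],[0,0,0,5]]

  r1 -= 2·r0 → [0,4,1,0]
  r2 -= -1·r0 → [0,-4,3,2]
  r3 -= 0·r0 → [0,-8,-22,-5]
  r2 -= -1·r1 → [0,0,4,2]
  r3 -= -2·r1 → [0,0,-20,-5]
  r3 -= -5·r2 → [0,0,0,5]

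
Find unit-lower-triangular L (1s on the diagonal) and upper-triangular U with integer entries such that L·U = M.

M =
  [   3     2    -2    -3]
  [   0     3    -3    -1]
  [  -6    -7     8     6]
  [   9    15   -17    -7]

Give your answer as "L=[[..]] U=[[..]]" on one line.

  row1 -= 0·row0 → [0,3,-3,-1]
  row2 -= -2·row0 → [0,-3,4,0]
  row3 -= 3·row0 → [0,9,-11,2]
  row2 -= -1·row1 → [0,0,1,-1]
  row3 -= 3·row1 → [0,0,-2,5]
  row3 -= -2·row2 → [0,0,0,3]

L=[[1,0,0,0],[0,1,0,0],[-2,-1,1,0],[3,3,-2,1]] U=[[3,2,-2,-3],[0,3,-3,-1],[0,0,1,-1],[0,0,0,3]]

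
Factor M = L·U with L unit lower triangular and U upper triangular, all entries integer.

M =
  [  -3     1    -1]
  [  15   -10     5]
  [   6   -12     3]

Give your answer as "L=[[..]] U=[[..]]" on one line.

L=[[1,0,0],[-5,1,0],[-2,2,1]] U=[[-3,1,-1],[0,-5,0],[0,0,1]]

  r1 -= -5·r0 → [0,-5,0]
  r2 -= -2·r0 → [0,-10,1]
  r2 -= 2·r1 → [0,0,1]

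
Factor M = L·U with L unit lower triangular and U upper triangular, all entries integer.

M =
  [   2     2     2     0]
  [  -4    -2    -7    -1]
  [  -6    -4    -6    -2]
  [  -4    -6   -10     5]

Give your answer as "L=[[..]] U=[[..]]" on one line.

L=[[1,0,0,0],[-2,1,0,0],[-3,1,1,0],[-2,-1,-3,1]] U=[[2,2,2,0],[0,2,-3,-1],[0,0,3,-1],[0,0,0,1]]

  r1 -= -2·r0 → [0,2,-3,-1]
  r2 -= -3·r0 → [0,2,0,-2]
  r3 -= -2·r0 → [0,-2,-6,5]
  r2 -= 1·r1 → [0,0,3,-1]
  r3 -= -1·r1 → [0,0,-9,4]
  r3 -= -3·r2 → [0,0,0,1]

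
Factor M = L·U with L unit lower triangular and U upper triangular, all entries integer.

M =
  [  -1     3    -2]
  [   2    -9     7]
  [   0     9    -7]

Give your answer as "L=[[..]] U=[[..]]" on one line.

  row1 -= -2·row0 → [0,-3,3]
  row2 -= 0·row0 → [0,9,-7]
  row2 -= -3·row1 → [0,0,2]

L=[[1,0,0],[-2,1,0],[0,-3,1]] U=[[-1,3,-2],[0,-3,3],[0,0,2]]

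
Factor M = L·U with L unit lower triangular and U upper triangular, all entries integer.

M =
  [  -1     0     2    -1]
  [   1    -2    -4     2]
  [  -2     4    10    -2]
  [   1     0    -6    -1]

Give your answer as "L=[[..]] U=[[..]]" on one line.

  r1 -= -1·r0 → [0,-2,-2,1]
  r2 -= 2·r0 → [0,4,6,0]
  r3 -= -1·r0 → [0,0,-4,-2]
  r2 -= -2·r1 → [0,0,2,2]
  r3 -= 0·r1 → [0,0,-4,-2]
  r3 -= -2·r2 → [0,0,0,2]

L=[[1,0,0,0],[-1,1,0,0],[2,-2,1,0],[-1,0,-2,1]] U=[[-1,0,2,-1],[0,-2,-2,1],[0,0,2,2],[0,0,0,2]]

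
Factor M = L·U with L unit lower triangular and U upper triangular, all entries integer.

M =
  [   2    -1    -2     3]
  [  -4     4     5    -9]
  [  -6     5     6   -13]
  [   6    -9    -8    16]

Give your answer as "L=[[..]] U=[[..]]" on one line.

  R1 -= -2·R0 → [0,2,1,-3]
  R2 -= -3·R0 → [0,2,0,-4]
  R3 -= 3·R0 → [0,-6,-2,7]
  R2 -= 1·R1 → [0,0,-1,-1]
  R3 -= -3·R1 → [0,0,1,-2]
  R3 -= -1·R2 → [0,0,0,-3]

L=[[1,0,0,0],[-2,1,0,0],[-3,1,1,0],[3,-3,-1,1]] U=[[2,-1,-2,3],[0,2,1,-3],[0,0,-1,-1],[0,0,0,-3]]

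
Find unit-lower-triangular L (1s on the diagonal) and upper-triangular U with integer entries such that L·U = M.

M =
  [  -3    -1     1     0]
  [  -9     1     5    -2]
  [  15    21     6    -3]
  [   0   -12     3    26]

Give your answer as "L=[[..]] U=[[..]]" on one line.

  r1 -= 3·r0 → [0,4,2,-2]
  r2 -= -5·r0 → [0,16,11,-3]
  r3 -= 0·r0 → [0,-12,3,26]
  r2 -= 4·r1 → [0,0,3,5]
  r3 -= -3·r1 → [0,0,9,20]
  r3 -= 3·r2 → [0,0,0,5]

L=[[1,0,0,0],[3,1,0,0],[-5,4,1,0],[0,-3,3,1]] U=[[-3,-1,1,0],[0,4,2,-2],[0,0,3,5],[0,0,0,5]]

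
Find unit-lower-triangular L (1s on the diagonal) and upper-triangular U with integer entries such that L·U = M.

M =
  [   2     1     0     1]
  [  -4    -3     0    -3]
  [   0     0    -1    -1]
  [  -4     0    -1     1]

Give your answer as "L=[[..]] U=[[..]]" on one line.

L=[[1,0,0,0],[-2,1,0,0],[0,0,1,0],[-2,-2,1,1]] U=[[2,1,0,1],[0,-1,0,-1],[0,0,-1,-1],[0,0,0,2]]

  R1 -= -2·R0 → [0,-1,0,-1]
  R2 -= 0·R0 → [0,0,-1,-1]
  R3 -= -2·R0 → [0,2,-1,3]
  R2 -= 0·R1 → [0,0,-1,-1]
  R3 -= -2·R1 → [0,0,-1,1]
  R3 -= 1·R2 → [0,0,0,2]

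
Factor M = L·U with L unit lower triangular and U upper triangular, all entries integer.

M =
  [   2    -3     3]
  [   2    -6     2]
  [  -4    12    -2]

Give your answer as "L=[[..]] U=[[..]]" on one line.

  row1 -= 1·row0 → [0,-3,-1]
  row2 -= -2·row0 → [0,6,4]
  row2 -= -2·row1 → [0,0,2]

L=[[1,0,0],[1,1,0],[-2,-2,1]] U=[[2,-3,3],[0,-3,-1],[0,0,2]]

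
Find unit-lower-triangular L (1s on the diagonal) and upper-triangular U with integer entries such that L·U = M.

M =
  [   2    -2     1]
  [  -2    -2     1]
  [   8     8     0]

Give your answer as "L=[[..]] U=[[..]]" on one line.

L=[[1,0,0],[-1,1,0],[4,-4,1]] U=[[2,-2,1],[0,-4,2],[0,0,4]]

  R1 -= -1·R0 → [0,-4,2]
  R2 -= 4·R0 → [0,16,-4]
  R2 -= -4·R1 → [0,0,4]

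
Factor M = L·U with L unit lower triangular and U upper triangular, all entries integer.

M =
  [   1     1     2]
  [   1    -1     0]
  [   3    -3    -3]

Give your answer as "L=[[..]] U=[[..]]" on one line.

  row1 -= 1·row0 → [0,-2,-2]
  row2 -= 3·row0 → [0,-6,-9]
  row2 -= 3·row1 → [0,0,-3]

L=[[1,0,0],[1,1,0],[3,3,1]] U=[[1,1,2],[0,-2,-2],[0,0,-3]]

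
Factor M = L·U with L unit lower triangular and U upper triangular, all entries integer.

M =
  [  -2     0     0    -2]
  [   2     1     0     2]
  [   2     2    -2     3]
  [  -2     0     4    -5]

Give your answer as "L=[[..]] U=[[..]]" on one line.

L=[[1,0,0,0],[-1,1,0,0],[-1,2,1,0],[1,0,-2,1]] U=[[-2,0,0,-2],[0,1,0,0],[0,0,-2,1],[0,0,0,-1]]

  R1 -= -1·R0 → [0,1,0,0]
  R2 -= -1·R0 → [0,2,-2,1]
  R3 -= 1·R0 → [0,0,4,-3]
  R2 -= 2·R1 → [0,0,-2,1]
  R3 -= 0·R1 → [0,0,4,-3]
  R3 -= -2·R2 → [0,0,0,-1]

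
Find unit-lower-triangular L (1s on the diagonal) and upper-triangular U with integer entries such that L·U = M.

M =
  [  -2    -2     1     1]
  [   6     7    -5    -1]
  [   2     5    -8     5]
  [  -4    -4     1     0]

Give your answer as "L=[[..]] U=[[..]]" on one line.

  r1 -= -3·r0 → [0,1,-2,2]
  r2 -= -1·r0 → [0,3,-7,6]
  r3 -= 2·r0 → [0,0,-1,-2]
  r2 -= 3·r1 → [0,0,-1,0]
  r3 -= 0·r1 → [0,0,-1,-2]
  r3 -= 1·r2 → [0,0,0,-2]

L=[[1,0,0,0],[-3,1,0,0],[-1,3,1,0],[2,0,1,1]] U=[[-2,-2,1,1],[0,1,-2,2],[0,0,-1,0],[0,0,0,-2]]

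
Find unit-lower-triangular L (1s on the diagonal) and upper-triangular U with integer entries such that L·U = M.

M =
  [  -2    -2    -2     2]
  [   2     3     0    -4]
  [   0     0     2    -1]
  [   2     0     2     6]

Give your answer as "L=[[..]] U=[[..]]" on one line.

L=[[1,0,0,0],[-1,1,0,0],[0,0,1,0],[-1,-2,-2,1]] U=[[-2,-2,-2,2],[0,1,-2,-2],[0,0,2,-1],[0,0,0,2]]

  row1 -= -1·row0 → [0,1,-2,-2]
  row2 -= 0·row0 → [0,0,2,-1]
  row3 -= -1·row0 → [0,-2,0,8]
  row2 -= 0·row1 → [0,0,2,-1]
  row3 -= -2·row1 → [0,0,-4,4]
  row3 -= -2·row2 → [0,0,0,2]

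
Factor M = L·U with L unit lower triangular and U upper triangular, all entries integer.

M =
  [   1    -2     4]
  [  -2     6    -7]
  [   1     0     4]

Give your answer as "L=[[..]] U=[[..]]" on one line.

L=[[1,0,0],[-2,1,0],[1,1,1]] U=[[1,-2,4],[0,2,1],[0,0,-1]]

  r1 -= -2·r0 → [0,2,1]
  r2 -= 1·r0 → [0,2,0]
  r2 -= 1·r1 → [0,0,-1]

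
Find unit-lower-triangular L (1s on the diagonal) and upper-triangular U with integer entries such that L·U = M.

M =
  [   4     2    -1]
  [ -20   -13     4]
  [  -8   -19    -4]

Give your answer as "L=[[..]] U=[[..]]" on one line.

L=[[1,0,0],[-5,1,0],[-2,5,1]] U=[[4,2,-1],[0,-3,-1],[0,0,-1]]

  row1 -= -5·row0 → [0,-3,-1]
  row2 -= -2·row0 → [0,-15,-6]
  row2 -= 5·row1 → [0,0,-1]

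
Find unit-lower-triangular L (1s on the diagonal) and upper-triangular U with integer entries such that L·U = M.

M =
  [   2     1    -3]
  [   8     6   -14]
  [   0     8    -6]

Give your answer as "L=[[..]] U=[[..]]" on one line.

  r1 -= 4·r0 → [0,2,-2]
  r2 -= 0·r0 → [0,8,-6]
  r2 -= 4·r1 → [0,0,2]

L=[[1,0,0],[4,1,0],[0,4,1]] U=[[2,1,-3],[0,2,-2],[0,0,2]]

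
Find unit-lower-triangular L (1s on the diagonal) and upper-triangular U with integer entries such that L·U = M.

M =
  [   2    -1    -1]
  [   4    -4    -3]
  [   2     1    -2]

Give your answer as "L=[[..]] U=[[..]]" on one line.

L=[[1,0,0],[2,1,0],[1,-1,1]] U=[[2,-1,-1],[0,-2,-1],[0,0,-2]]

  r1 -= 2·r0 → [0,-2,-1]
  r2 -= 1·r0 → [0,2,-1]
  r2 -= -1·r1 → [0,0,-2]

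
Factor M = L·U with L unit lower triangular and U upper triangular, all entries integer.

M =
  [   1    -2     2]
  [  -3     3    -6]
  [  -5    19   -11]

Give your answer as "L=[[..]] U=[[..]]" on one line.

L=[[1,0,0],[-3,1,0],[-5,-3,1]] U=[[1,-2,2],[0,-3,0],[0,0,-1]]

  R1 -= -3·R0 → [0,-3,0]
  R2 -= -5·R0 → [0,9,-1]
  R2 -= -3·R1 → [0,0,-1]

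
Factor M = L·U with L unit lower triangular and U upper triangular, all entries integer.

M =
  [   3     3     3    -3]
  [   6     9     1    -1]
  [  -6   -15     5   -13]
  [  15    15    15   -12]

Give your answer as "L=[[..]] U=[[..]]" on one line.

  R1 -= 2·R0 → [0,3,-5,5]
  R2 -= -2·R0 → [0,-9,11,-19]
  R3 -= 5·R0 → [0,0,0,3]
  R2 -= -3·R1 → [0,0,-4,-4]
  R3 -= 0·R1 → [0,0,0,3]
  R3 -= 0·R2 → [0,0,0,3]

L=[[1,0,0,0],[2,1,0,0],[-2,-3,1,0],[5,0,0,1]] U=[[3,3,3,-3],[0,3,-5,5],[0,0,-4,-4],[0,0,0,3]]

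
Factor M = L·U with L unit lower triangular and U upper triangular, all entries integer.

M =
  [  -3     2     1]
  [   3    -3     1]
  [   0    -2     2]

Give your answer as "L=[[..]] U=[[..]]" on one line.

L=[[1,0,0],[-1,1,0],[0,2,1]] U=[[-3,2,1],[0,-1,2],[0,0,-2]]

  row1 -= -1·row0 → [0,-1,2]
  row2 -= 0·row0 → [0,-2,2]
  row2 -= 2·row1 → [0,0,-2]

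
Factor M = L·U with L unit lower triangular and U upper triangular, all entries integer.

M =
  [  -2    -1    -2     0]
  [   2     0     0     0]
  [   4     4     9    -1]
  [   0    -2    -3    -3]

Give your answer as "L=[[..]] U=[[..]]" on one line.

L=[[1,0,0,0],[-1,1,0,0],[-2,-2,1,0],[0,2,1,1]] U=[[-2,-1,-2,0],[0,-1,-2,0],[0,0,1,-1],[0,0,0,-2]]

  row1 -= -1·row0 → [0,-1,-2,0]
  row2 -= -2·row0 → [0,2,5,-1]
  row3 -= 0·row0 → [0,-2,-3,-3]
  row2 -= -2·row1 → [0,0,1,-1]
  row3 -= 2·row1 → [0,0,1,-3]
  row3 -= 1·row2 → [0,0,0,-2]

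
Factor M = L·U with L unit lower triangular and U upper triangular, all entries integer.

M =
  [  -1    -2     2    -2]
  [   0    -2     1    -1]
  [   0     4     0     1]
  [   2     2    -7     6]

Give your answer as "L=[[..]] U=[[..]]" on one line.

L=[[1,0,0,0],[0,1,0,0],[0,-2,1,0],[-2,1,-2,1]] U=[[-1,-2,2,-2],[0,-2,1,-1],[0,0,2,-1],[0,0,0,1]]

  r1 -= 0·r0 → [0,-2,1,-1]
  r2 -= 0·r0 → [0,4,0,1]
  r3 -= -2·r0 → [0,-2,-3,2]
  r2 -= -2·r1 → [0,0,2,-1]
  r3 -= 1·r1 → [0,0,-4,3]
  r3 -= -2·r2 → [0,0,0,1]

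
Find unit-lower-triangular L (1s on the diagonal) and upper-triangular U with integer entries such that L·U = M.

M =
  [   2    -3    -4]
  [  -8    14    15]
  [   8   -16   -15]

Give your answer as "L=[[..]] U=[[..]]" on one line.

L=[[1,0,0],[-4,1,0],[4,-2,1]] U=[[2,-3,-4],[0,2,-1],[0,0,-1]]

  R1 -= -4·R0 → [0,2,-1]
  R2 -= 4·R0 → [0,-4,1]
  R2 -= -2·R1 → [0,0,-1]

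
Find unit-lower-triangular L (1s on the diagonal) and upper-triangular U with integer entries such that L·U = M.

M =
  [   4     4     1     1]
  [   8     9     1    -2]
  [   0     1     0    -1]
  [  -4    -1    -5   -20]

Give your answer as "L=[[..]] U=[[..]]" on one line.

L=[[1,0,0,0],[2,1,0,0],[0,1,1,0],[-1,3,-1,1]] U=[[4,4,1,1],[0,1,-1,-4],[0,0,1,3],[0,0,0,-4]]

  row1 -= 2·row0 → [0,1,-1,-4]
  row2 -= 0·row0 → [0,1,0,-1]
  row3 -= -1·row0 → [0,3,-4,-19]
  row2 -= 1·row1 → [0,0,1,3]
  row3 -= 3·row1 → [0,0,-1,-7]
  row3 -= -1·row2 → [0,0,0,-4]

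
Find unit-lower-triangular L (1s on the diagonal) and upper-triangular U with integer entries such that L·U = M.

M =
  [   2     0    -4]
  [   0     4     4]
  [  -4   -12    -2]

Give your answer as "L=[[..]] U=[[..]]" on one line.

L=[[1,0,0],[0,1,0],[-2,-3,1]] U=[[2,0,-4],[0,4,4],[0,0,2]]

  row1 -= 0·row0 → [0,4,4]
  row2 -= -2·row0 → [0,-12,-10]
  row2 -= -3·row1 → [0,0,2]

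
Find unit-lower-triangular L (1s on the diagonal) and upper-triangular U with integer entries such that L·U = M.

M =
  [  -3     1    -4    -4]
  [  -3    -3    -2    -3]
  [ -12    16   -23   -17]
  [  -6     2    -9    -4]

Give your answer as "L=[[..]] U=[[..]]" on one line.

L=[[1,0,0,0],[1,1,0,0],[4,-3,1,0],[2,0,1,1]] U=[[-3,1,-4,-4],[0,-4,2,1],[0,0,-1,2],[0,0,0,2]]

  R1 -= 1·R0 → [0,-4,2,1]
  R2 -= 4·R0 → [0,12,-7,-1]
  R3 -= 2·R0 → [0,0,-1,4]
  R2 -= -3·R1 → [0,0,-1,2]
  R3 -= 0·R1 → [0,0,-1,4]
  R3 -= 1·R2 → [0,0,0,2]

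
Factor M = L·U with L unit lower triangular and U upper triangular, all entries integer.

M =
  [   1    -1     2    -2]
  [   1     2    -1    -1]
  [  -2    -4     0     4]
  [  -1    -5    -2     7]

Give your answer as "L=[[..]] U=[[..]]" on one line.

  row1 -= 1·row0 → [0,3,-3,1]
  row2 -= -2·row0 → [0,-6,4,0]
  row3 -= -1·row0 → [0,-6,0,5]
  row2 -= -2·row1 → [0,0,-2,2]
  row3 -= -2·row1 → [0,0,-6,7]
  row3 -= 3·row2 → [0,0,0,1]

L=[[1,0,0,0],[1,1,0,0],[-2,-2,1,0],[-1,-2,3,1]] U=[[1,-1,2,-2],[0,3,-3,1],[0,0,-2,2],[0,0,0,1]]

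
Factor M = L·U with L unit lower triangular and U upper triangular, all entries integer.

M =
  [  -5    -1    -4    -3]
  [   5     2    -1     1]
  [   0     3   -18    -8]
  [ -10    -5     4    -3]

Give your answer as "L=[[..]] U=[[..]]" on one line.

  r1 -= -1·r0 → [0,1,-5,-2]
  r2 -= 0·r0 → [0,3,-18,-8]
  r3 -= 2·r0 → [0,-3,12,3]
  r2 -= 3·r1 → [0,0,-3,-2]
  r3 -= -3·r1 → [0,0,-3,-3]
  r3 -= 1·r2 → [0,0,0,-1]

L=[[1,0,0,0],[-1,1,0,0],[0,3,1,0],[2,-3,1,1]] U=[[-5,-1,-4,-3],[0,1,-5,-2],[0,0,-3,-2],[0,0,0,-1]]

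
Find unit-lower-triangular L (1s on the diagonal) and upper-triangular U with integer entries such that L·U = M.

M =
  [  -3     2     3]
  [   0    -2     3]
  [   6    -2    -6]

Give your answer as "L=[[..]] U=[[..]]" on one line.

  r1 -= 0·r0 → [0,-2,3]
  r2 -= -2·r0 → [0,2,0]
  r2 -= -1·r1 → [0,0,3]

L=[[1,0,0],[0,1,0],[-2,-1,1]] U=[[-3,2,3],[0,-2,3],[0,0,3]]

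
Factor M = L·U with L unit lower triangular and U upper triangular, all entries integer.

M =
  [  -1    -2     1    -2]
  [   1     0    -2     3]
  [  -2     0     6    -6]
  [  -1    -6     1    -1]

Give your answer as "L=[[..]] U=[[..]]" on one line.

  row1 -= -1·row0 → [0,-2,-1,1]
  row2 -= 2·row0 → [0,4,4,-2]
  row3 -= 1·row0 → [0,-4,0,1]
  row2 -= -2·row1 → [0,0,2,0]
  row3 -= 2·row1 → [0,0,2,-1]
  row3 -= 1·row2 → [0,0,0,-1]

L=[[1,0,0,0],[-1,1,0,0],[2,-2,1,0],[1,2,1,1]] U=[[-1,-2,1,-2],[0,-2,-1,1],[0,0,2,0],[0,0,0,-1]]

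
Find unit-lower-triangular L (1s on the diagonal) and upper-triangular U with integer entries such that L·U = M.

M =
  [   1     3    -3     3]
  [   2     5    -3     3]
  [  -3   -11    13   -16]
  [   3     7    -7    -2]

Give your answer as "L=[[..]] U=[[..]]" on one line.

  R1 -= 2·R0 → [0,-1,3,-3]
  R2 -= -3·R0 → [0,-2,4,-7]
  R3 -= 3·R0 → [0,-2,2,-11]
  R2 -= 2·R1 → [0,0,-2,-1]
  R3 -= 2·R1 → [0,0,-4,-5]
  R3 -= 2·R2 → [0,0,0,-3]

L=[[1,0,0,0],[2,1,0,0],[-3,2,1,0],[3,2,2,1]] U=[[1,3,-3,3],[0,-1,3,-3],[0,0,-2,-1],[0,0,0,-3]]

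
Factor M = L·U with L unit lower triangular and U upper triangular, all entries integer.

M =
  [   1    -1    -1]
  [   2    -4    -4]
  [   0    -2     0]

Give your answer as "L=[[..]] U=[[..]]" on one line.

  r1 -= 2·r0 → [0,-2,-2]
  r2 -= 0·r0 → [0,-2,0]
  r2 -= 1·r1 → [0,0,2]

L=[[1,0,0],[2,1,0],[0,1,1]] U=[[1,-1,-1],[0,-2,-2],[0,0,2]]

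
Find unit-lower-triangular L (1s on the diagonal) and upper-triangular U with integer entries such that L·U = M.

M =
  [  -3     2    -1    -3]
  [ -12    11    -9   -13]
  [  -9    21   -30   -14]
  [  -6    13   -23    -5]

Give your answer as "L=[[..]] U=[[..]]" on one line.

  r1 -= 4·r0 → [0,3,-5,-1]
  r2 -= 3·r0 → [0,15,-27,-5]
  r3 -= 2·r0 → [0,9,-21,1]
  r2 -= 5·r1 → [0,0,-2,0]
  r3 -= 3·r1 → [0,0,-6,4]
  r3 -= 3·r2 → [0,0,0,4]

L=[[1,0,0,0],[4,1,0,0],[3,5,1,0],[2,3,3,1]] U=[[-3,2,-1,-3],[0,3,-5,-1],[0,0,-2,0],[0,0,0,4]]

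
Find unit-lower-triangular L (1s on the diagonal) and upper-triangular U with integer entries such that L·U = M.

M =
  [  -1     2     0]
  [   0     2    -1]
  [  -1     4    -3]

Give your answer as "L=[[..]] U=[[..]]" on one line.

  row1 -= 0·row0 → [0,2,-1]
  row2 -= 1·row0 → [0,2,-3]
  row2 -= 1·row1 → [0,0,-2]

L=[[1,0,0],[0,1,0],[1,1,1]] U=[[-1,2,0],[0,2,-1],[0,0,-2]]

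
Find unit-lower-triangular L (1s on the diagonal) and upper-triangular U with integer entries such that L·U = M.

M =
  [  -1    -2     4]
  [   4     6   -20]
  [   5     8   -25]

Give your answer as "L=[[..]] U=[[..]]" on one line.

  r1 -= -4·r0 → [0,-2,-4]
  r2 -= -5·r0 → [0,-2,-5]
  r2 -= 1·r1 → [0,0,-1]

L=[[1,0,0],[-4,1,0],[-5,1,1]] U=[[-1,-2,4],[0,-2,-4],[0,0,-1]]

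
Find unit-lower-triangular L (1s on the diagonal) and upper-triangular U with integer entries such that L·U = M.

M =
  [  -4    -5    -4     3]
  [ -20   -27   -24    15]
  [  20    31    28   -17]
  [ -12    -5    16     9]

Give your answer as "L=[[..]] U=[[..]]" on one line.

L=[[1,0,0,0],[5,1,0,0],[-5,-3,1,0],[3,-5,-2,1]] U=[[-4,-5,-4,3],[0,-2,-4,0],[0,0,-4,-2],[0,0,0,-4]]

  R1 -= 5·R0 → [0,-2,-4,0]
  R2 -= -5·R0 → [0,6,8,-2]
  R3 -= 3·R0 → [0,10,28,0]
  R2 -= -3·R1 → [0,0,-4,-2]
  R3 -= -5·R1 → [0,0,8,0]
  R3 -= -2·R2 → [0,0,0,-4]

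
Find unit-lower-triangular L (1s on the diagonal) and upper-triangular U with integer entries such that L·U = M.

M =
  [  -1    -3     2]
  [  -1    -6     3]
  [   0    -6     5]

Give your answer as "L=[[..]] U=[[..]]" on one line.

  R1 -= 1·R0 → [0,-3,1]
  R2 -= 0·R0 → [0,-6,5]
  R2 -= 2·R1 → [0,0,3]

L=[[1,0,0],[1,1,0],[0,2,1]] U=[[-1,-3,2],[0,-3,1],[0,0,3]]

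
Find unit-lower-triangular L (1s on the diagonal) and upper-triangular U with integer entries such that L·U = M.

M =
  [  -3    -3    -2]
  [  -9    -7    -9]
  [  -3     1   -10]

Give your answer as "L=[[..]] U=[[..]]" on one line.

  R1 -= 3·R0 → [0,2,-3]
  R2 -= 1·R0 → [0,4,-8]
  R2 -= 2·R1 → [0,0,-2]

L=[[1,0,0],[3,1,0],[1,2,1]] U=[[-3,-3,-2],[0,2,-3],[0,0,-2]]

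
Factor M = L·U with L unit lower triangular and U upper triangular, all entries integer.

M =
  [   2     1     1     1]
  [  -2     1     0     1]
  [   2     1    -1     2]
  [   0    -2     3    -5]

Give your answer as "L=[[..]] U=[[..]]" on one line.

L=[[1,0,0,0],[-1,1,0,0],[1,0,1,0],[0,-1,-2,1]] U=[[2,1,1,1],[0,2,1,2],[0,0,-2,1],[0,0,0,-1]]

  row1 -= -1·row0 → [0,2,1,2]
  row2 -= 1·row0 → [0,0,-2,1]
  row3 -= 0·row0 → [0,-2,3,-5]
  row2 -= 0·row1 → [0,0,-2,1]
  row3 -= -1·row1 → [0,0,4,-3]
  row3 -= -2·row2 → [0,0,0,-1]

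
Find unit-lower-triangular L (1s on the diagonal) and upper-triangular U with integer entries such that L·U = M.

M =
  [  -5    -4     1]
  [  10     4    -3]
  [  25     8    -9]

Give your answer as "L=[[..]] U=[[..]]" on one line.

L=[[1,0,0],[-2,1,0],[-5,3,1]] U=[[-5,-4,1],[0,-4,-1],[0,0,-1]]

  row1 -= -2·row0 → [0,-4,-1]
  row2 -= -5·row0 → [0,-12,-4]
  row2 -= 3·row1 → [0,0,-1]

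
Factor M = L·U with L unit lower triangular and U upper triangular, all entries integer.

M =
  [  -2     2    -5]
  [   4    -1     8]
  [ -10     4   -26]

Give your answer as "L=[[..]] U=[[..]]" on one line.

  r1 -= -2·r0 → [0,3,-2]
  r2 -= 5·r0 → [0,-6,-1]
  r2 -= -2·r1 → [0,0,-5]

L=[[1,0,0],[-2,1,0],[5,-2,1]] U=[[-2,2,-5],[0,3,-2],[0,0,-5]]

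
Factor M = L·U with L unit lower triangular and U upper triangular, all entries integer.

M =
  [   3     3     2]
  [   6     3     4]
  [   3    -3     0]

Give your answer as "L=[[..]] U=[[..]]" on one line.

  R1 -= 2·R0 → [0,-3,0]
  R2 -= 1·R0 → [0,-6,-2]
  R2 -= 2·R1 → [0,0,-2]

L=[[1,0,0],[2,1,0],[1,2,1]] U=[[3,3,2],[0,-3,0],[0,0,-2]]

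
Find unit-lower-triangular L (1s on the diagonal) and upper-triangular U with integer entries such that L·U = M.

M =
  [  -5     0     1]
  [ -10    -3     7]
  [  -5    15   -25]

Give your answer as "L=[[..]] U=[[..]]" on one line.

L=[[1,0,0],[2,1,0],[1,-5,1]] U=[[-5,0,1],[0,-3,5],[0,0,-1]]

  R1 -= 2·R0 → [0,-3,5]
  R2 -= 1·R0 → [0,15,-26]
  R2 -= -5·R1 → [0,0,-1]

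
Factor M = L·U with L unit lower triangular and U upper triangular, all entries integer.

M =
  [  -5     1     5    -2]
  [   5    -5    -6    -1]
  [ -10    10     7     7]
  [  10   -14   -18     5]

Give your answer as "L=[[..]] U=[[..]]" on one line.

L=[[1,0,0,0],[-1,1,0,0],[2,-2,1,0],[-2,3,1,1]] U=[[-5,1,5,-2],[0,-4,-1,-3],[0,0,-5,5],[0,0,0,5]]

  row1 -= -1·row0 → [0,-4,-1,-3]
  row2 -= 2·row0 → [0,8,-3,11]
  row3 -= -2·row0 → [0,-12,-8,1]
  row2 -= -2·row1 → [0,0,-5,5]
  row3 -= 3·row1 → [0,0,-5,10]
  row3 -= 1·row2 → [0,0,0,5]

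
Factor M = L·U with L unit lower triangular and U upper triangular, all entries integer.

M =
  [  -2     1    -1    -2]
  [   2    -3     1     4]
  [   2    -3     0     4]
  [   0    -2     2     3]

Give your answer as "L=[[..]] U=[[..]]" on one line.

  r1 -= -1·r0 → [0,-2,0,2]
  r2 -= -1·r0 → [0,-2,-1,2]
  r3 -= 0·r0 → [0,-2,2,3]
  r2 -= 1·r1 → [0,0,-1,0]
  r3 -= 1·r1 → [0,0,2,1]
  r3 -= -2·r2 → [0,0,0,1]

L=[[1,0,0,0],[-1,1,0,0],[-1,1,1,0],[0,1,-2,1]] U=[[-2,1,-1,-2],[0,-2,0,2],[0,0,-1,0],[0,0,0,1]]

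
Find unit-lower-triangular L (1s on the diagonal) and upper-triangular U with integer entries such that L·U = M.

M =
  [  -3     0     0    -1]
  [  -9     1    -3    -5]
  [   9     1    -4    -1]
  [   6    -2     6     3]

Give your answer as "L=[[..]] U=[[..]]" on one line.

L=[[1,0,0,0],[3,1,0,0],[-3,1,1,0],[-2,-2,0,1]] U=[[-3,0,0,-1],[0,1,-3,-2],[0,0,-1,-2],[0,0,0,-3]]

  r1 -= 3·r0 → [0,1,-3,-2]
  r2 -= -3·r0 → [0,1,-4,-4]
  r3 -= -2·r0 → [0,-2,6,1]
  r2 -= 1·r1 → [0,0,-1,-2]
  r3 -= -2·r1 → [0,0,0,-3]
  r3 -= 0·r2 → [0,0,0,-3]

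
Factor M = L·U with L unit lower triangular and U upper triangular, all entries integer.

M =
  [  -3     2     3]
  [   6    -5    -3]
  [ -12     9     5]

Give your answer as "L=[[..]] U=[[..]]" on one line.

L=[[1,0,0],[-2,1,0],[4,-1,1]] U=[[-3,2,3],[0,-1,3],[0,0,-4]]

  r1 -= -2·r0 → [0,-1,3]
  r2 -= 4·r0 → [0,1,-7]
  r2 -= -1·r1 → [0,0,-4]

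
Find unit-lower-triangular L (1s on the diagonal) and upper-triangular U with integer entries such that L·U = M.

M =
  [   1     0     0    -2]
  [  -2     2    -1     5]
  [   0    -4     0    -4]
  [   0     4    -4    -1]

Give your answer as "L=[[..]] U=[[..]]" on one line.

  r1 -= -2·r0 → [0,2,-1,1]
  r2 -= 0·r0 → [0,-4,0,-4]
  r3 -= 0·r0 → [0,4,-4,-1]
  r2 -= -2·r1 → [0,0,-2,-2]
  r3 -= 2·r1 → [0,0,-2,-3]
  r3 -= 1·r2 → [0,0,0,-1]

L=[[1,0,0,0],[-2,1,0,0],[0,-2,1,0],[0,2,1,1]] U=[[1,0,0,-2],[0,2,-1,1],[0,0,-2,-2],[0,0,0,-1]]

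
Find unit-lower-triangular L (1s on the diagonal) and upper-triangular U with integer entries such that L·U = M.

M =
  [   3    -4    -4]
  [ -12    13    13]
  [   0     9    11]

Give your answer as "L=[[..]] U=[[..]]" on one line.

L=[[1,0,0],[-4,1,0],[0,-3,1]] U=[[3,-4,-4],[0,-3,-3],[0,0,2]]

  row1 -= -4·row0 → [0,-3,-3]
  row2 -= 0·row0 → [0,9,11]
  row2 -= -3·row1 → [0,0,2]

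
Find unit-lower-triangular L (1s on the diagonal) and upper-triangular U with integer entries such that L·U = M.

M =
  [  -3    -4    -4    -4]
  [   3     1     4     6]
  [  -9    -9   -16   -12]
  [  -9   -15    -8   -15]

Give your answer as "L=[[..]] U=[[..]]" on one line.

  R1 -= -1·R0 → [0,-3,0,2]
  R2 -= 3·R0 → [0,3,-4,0]
  R3 -= 3·R0 → [0,-3,4,-3]
  R2 -= -1·R1 → [0,0,-4,2]
  R3 -= 1·R1 → [0,0,4,-5]
  R3 -= -1·R2 → [0,0,0,-3]

L=[[1,0,0,0],[-1,1,0,0],[3,-1,1,0],[3,1,-1,1]] U=[[-3,-4,-4,-4],[0,-3,0,2],[0,0,-4,2],[0,0,0,-3]]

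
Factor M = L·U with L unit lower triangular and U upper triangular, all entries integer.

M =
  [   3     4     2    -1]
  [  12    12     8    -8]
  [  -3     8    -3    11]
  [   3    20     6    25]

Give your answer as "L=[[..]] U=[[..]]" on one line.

L=[[1,0,0,0],[4,1,0,0],[-1,-3,1,0],[1,-4,-4,1]] U=[[3,4,2,-1],[0,-4,0,-4],[0,0,-1,-2],[0,0,0,2]]

  row1 -= 4·row0 → [0,-4,0,-4]
  row2 -= -1·row0 → [0,12,-1,10]
  row3 -= 1·row0 → [0,16,4,26]
  row2 -= -3·row1 → [0,0,-1,-2]
  row3 -= -4·row1 → [0,0,4,10]
  row3 -= -4·row2 → [0,0,0,2]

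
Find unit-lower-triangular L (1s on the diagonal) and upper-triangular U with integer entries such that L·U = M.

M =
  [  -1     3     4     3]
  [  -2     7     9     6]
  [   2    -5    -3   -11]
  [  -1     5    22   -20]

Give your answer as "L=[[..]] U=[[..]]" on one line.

  r1 -= 2·r0 → [0,1,1,0]
  r2 -= -2·r0 → [0,1,5,-5]
  r3 -= 1·r0 → [0,2,18,-23]
  r2 -= 1·r1 → [0,0,4,-5]
  r3 -= 2·r1 → [0,0,16,-23]
  r3 -= 4·r2 → [0,0,0,-3]

L=[[1,0,0,0],[2,1,0,0],[-2,1,1,0],[1,2,4,1]] U=[[-1,3,4,3],[0,1,1,0],[0,0,4,-5],[0,0,0,-3]]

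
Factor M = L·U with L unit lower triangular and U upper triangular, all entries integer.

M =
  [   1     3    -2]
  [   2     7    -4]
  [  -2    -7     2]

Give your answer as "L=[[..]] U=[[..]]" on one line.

  R1 -= 2·R0 → [0,1,0]
  R2 -= -2·R0 → [0,-1,-2]
  R2 -= -1·R1 → [0,0,-2]

L=[[1,0,0],[2,1,0],[-2,-1,1]] U=[[1,3,-2],[0,1,0],[0,0,-2]]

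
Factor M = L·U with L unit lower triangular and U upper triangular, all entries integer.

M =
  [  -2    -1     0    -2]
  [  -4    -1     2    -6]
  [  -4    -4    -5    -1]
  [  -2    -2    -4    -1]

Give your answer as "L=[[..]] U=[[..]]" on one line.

L=[[1,0,0,0],[2,1,0,0],[2,-2,1,0],[1,-1,2,1]] U=[[-2,-1,0,-2],[0,1,2,-2],[0,0,-1,-1],[0,0,0,1]]

  R1 -= 2·R0 → [0,1,2,-2]
  R2 -= 2·R0 → [0,-2,-5,3]
  R3 -= 1·R0 → [0,-1,-4,1]
  R2 -= -2·R1 → [0,0,-1,-1]
  R3 -= -1·R1 → [0,0,-2,-1]
  R3 -= 2·R2 → [0,0,0,1]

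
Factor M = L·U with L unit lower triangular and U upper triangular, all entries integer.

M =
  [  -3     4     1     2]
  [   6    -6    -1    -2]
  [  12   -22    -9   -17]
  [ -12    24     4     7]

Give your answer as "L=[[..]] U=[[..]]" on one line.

L=[[1,0,0,0],[-2,1,0,0],[-4,-3,1,0],[4,4,2,1]] U=[[-3,4,1,2],[0,2,1,2],[0,0,-2,-3],[0,0,0,-3]]

  r1 -= -2·r0 → [0,2,1,2]
  r2 -= -4·r0 → [0,-6,-5,-9]
  r3 -= 4·r0 → [0,8,0,-1]
  r2 -= -3·r1 → [0,0,-2,-3]
  r3 -= 4·r1 → [0,0,-4,-9]
  r3 -= 2·r2 → [0,0,0,-3]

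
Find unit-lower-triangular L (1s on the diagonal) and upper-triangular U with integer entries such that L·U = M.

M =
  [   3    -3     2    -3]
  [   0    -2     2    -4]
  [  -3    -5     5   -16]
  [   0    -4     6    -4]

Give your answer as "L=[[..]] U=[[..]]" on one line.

L=[[1,0,0,0],[0,1,0,0],[-1,4,1,0],[0,2,-2,1]] U=[[3,-3,2,-3],[0,-2,2,-4],[0,0,-1,-3],[0,0,0,-2]]

  row1 -= 0·row0 → [0,-2,2,-4]
  row2 -= -1·row0 → [0,-8,7,-19]
  row3 -= 0·row0 → [0,-4,6,-4]
  row2 -= 4·row1 → [0,0,-1,-3]
  row3 -= 2·row1 → [0,0,2,4]
  row3 -= -2·row2 → [0,0,0,-2]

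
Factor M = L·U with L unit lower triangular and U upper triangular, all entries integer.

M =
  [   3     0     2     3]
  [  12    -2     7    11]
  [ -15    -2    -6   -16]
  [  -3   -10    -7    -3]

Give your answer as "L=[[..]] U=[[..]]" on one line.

  R1 -= 4·R0 → [0,-2,-1,-1]
  R2 -= -5·R0 → [0,-2,4,-1]
  R3 -= -1·R0 → [0,-10,-5,0]
  R2 -= 1·R1 → [0,0,5,0]
  R3 -= 5·R1 → [0,0,0,5]
  R3 -= 0·R2 → [0,0,0,5]

L=[[1,0,0,0],[4,1,0,0],[-5,1,1,0],[-1,5,0,1]] U=[[3,0,2,3],[0,-2,-1,-1],[0,0,5,0],[0,0,0,5]]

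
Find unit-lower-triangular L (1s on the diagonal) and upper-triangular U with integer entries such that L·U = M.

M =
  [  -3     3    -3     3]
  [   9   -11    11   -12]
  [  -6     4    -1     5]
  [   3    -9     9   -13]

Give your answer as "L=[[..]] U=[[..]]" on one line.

  row1 -= -3·row0 → [0,-2,2,-3]
  row2 -= 2·row0 → [0,-2,5,-1]
  row3 -= -1·row0 → [0,-6,6,-10]
  row2 -= 1·row1 → [0,0,3,2]
  row3 -= 3·row1 → [0,0,0,-1]
  row3 -= 0·row2 → [0,0,0,-1]

L=[[1,0,0,0],[-3,1,0,0],[2,1,1,0],[-1,3,0,1]] U=[[-3,3,-3,3],[0,-2,2,-3],[0,0,3,2],[0,0,0,-1]]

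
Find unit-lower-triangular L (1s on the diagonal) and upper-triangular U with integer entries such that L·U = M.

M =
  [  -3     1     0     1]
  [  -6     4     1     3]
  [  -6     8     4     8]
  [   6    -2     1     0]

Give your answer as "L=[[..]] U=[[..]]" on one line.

L=[[1,0,0,0],[2,1,0,0],[2,3,1,0],[-2,0,1,1]] U=[[-3,1,0,1],[0,2,1,1],[0,0,1,3],[0,0,0,-1]]

  R1 -= 2·R0 → [0,2,1,1]
  R2 -= 2·R0 → [0,6,4,6]
  R3 -= -2·R0 → [0,0,1,2]
  R2 -= 3·R1 → [0,0,1,3]
  R3 -= 0·R1 → [0,0,1,2]
  R3 -= 1·R2 → [0,0,0,-1]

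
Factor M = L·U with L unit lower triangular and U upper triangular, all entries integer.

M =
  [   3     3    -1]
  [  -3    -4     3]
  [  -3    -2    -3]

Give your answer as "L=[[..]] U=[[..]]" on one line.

L=[[1,0,0],[-1,1,0],[-1,-1,1]] U=[[3,3,-1],[0,-1,2],[0,0,-2]]

  R1 -= -1·R0 → [0,-1,2]
  R2 -= -1·R0 → [0,1,-4]
  R2 -= -1·R1 → [0,0,-2]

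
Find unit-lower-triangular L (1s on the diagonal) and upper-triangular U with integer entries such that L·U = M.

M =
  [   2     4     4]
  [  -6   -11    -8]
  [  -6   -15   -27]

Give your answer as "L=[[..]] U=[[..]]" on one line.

  r1 -= -3·r0 → [0,1,4]
  r2 -= -3·r0 → [0,-3,-15]
  r2 -= -3·r1 → [0,0,-3]

L=[[1,0,0],[-3,1,0],[-3,-3,1]] U=[[2,4,4],[0,1,4],[0,0,-3]]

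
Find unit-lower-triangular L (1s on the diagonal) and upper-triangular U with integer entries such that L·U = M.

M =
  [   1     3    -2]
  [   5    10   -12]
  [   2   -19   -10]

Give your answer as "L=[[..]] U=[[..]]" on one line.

  row1 -= 5·row0 → [0,-5,-2]
  row2 -= 2·row0 → [0,-25,-6]
  row2 -= 5·row1 → [0,0,4]

L=[[1,0,0],[5,1,0],[2,5,1]] U=[[1,3,-2],[0,-5,-2],[0,0,4]]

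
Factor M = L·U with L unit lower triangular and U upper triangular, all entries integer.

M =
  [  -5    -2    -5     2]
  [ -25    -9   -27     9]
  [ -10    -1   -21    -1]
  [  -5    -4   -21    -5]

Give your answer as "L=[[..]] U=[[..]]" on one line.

L=[[1,0,0,0],[5,1,0,0],[2,3,1,0],[1,-2,4,1]] U=[[-5,-2,-5,2],[0,1,-2,-1],[0,0,-5,-2],[0,0,0,-1]]

  R1 -= 5·R0 → [0,1,-2,-1]
  R2 -= 2·R0 → [0,3,-11,-5]
  R3 -= 1·R0 → [0,-2,-16,-7]
  R2 -= 3·R1 → [0,0,-5,-2]
  R3 -= -2·R1 → [0,0,-20,-9]
  R3 -= 4·R2 → [0,0,0,-1]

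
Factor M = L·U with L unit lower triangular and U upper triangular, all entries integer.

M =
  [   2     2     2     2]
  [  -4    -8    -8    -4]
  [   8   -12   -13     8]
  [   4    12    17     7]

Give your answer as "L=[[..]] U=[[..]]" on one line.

  r1 -= -2·r0 → [0,-4,-4,0]
  r2 -= 4·r0 → [0,-20,-21,0]
  r3 -= 2·r0 → [0,8,13,3]
  r2 -= 5·r1 → [0,0,-1,0]
  r3 -= -2·r1 → [0,0,5,3]
  r3 -= -5·r2 → [0,0,0,3]

L=[[1,0,0,0],[-2,1,0,0],[4,5,1,0],[2,-2,-5,1]] U=[[2,2,2,2],[0,-4,-4,0],[0,0,-1,0],[0,0,0,3]]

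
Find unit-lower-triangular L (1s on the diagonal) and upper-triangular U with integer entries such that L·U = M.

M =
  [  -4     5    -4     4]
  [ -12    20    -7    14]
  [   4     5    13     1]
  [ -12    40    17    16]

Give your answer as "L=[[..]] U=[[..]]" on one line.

  row1 -= 3·row0 → [0,5,5,2]
  row2 -= -1·row0 → [0,10,9,5]
  row3 -= 3·row0 → [0,25,29,4]
  row2 -= 2·row1 → [0,0,-1,1]
  row3 -= 5·row1 → [0,0,4,-6]
  row3 -= -4·row2 → [0,0,0,-2]

L=[[1,0,0,0],[3,1,0,0],[-1,2,1,0],[3,5,-4,1]] U=[[-4,5,-4,4],[0,5,5,2],[0,0,-1,1],[0,0,0,-2]]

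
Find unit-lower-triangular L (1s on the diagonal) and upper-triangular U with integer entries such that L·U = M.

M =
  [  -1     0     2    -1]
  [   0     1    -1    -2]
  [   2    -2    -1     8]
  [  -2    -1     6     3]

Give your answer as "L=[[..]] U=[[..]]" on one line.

  row1 -= 0·row0 → [0,1,-1,-2]
  row2 -= -2·row0 → [0,-2,3,6]
  row3 -= 2·row0 → [0,-1,2,5]
  row2 -= -2·row1 → [0,0,1,2]
  row3 -= -1·row1 → [0,0,1,3]
  row3 -= 1·row2 → [0,0,0,1]

L=[[1,0,0,0],[0,1,0,0],[-2,-2,1,0],[2,-1,1,1]] U=[[-1,0,2,-1],[0,1,-1,-2],[0,0,1,2],[0,0,0,1]]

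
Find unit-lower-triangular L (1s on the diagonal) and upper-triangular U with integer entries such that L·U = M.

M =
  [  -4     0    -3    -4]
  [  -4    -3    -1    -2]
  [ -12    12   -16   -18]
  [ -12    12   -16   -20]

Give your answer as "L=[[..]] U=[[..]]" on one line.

  r1 -= 1·r0 → [0,-3,2,2]
  r2 -= 3·r0 → [0,12,-7,-6]
  r3 -= 3·r0 → [0,12,-7,-8]
  r2 -= -4·r1 → [0,0,1,2]
  r3 -= -4·r1 → [0,0,1,0]
  r3 -= 1·r2 → [0,0,0,-2]

L=[[1,0,0,0],[1,1,0,0],[3,-4,1,0],[3,-4,1,1]] U=[[-4,0,-3,-4],[0,-3,2,2],[0,0,1,2],[0,0,0,-2]]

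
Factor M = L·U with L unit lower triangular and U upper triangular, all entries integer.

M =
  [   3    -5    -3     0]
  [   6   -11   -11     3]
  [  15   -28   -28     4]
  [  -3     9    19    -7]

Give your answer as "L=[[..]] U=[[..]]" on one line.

  row1 -= 2·row0 → [0,-1,-5,3]
  row2 -= 5·row0 → [0,-3,-13,4]
  row3 -= -1·row0 → [0,4,16,-7]
  row2 -= 3·row1 → [0,0,2,-5]
  row3 -= -4·row1 → [0,0,-4,5]
  row3 -= -2·row2 → [0,0,0,-5]

L=[[1,0,0,0],[2,1,0,0],[5,3,1,0],[-1,-4,-2,1]] U=[[3,-5,-3,0],[0,-1,-5,3],[0,0,2,-5],[0,0,0,-5]]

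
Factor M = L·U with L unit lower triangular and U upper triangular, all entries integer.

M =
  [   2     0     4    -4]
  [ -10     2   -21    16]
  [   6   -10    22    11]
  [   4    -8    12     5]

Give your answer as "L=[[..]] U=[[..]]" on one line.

  r1 -= -5·r0 → [0,2,-1,-4]
  r2 -= 3·r0 → [0,-10,10,23]
  r3 -= 2·r0 → [0,-8,4,13]
  r2 -= -5·r1 → [0,0,5,3]
  r3 -= -4·r1 → [0,0,0,-3]
  r3 -= 0·r2 → [0,0,0,-3]

L=[[1,0,0,0],[-5,1,0,0],[3,-5,1,0],[2,-4,0,1]] U=[[2,0,4,-4],[0,2,-1,-4],[0,0,5,3],[0,0,0,-3]]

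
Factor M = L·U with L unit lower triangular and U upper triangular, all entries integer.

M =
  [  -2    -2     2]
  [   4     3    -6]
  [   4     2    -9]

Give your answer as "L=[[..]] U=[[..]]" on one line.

  row1 -= -2·row0 → [0,-1,-2]
  row2 -= -2·row0 → [0,-2,-5]
  row2 -= 2·row1 → [0,0,-1]

L=[[1,0,0],[-2,1,0],[-2,2,1]] U=[[-2,-2,2],[0,-1,-2],[0,0,-1]]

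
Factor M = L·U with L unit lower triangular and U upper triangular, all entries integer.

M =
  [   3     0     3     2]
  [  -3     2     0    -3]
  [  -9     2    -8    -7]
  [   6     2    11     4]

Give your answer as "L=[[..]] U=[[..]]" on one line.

L=[[1,0,0,0],[-1,1,0,0],[-3,1,1,0],[2,1,-1,1]] U=[[3,0,3,2],[0,2,3,-1],[0,0,-2,0],[0,0,0,1]]

  R1 -= -1·R0 → [0,2,3,-1]
  R2 -= -3·R0 → [0,2,1,-1]
  R3 -= 2·R0 → [0,2,5,0]
  R2 -= 1·R1 → [0,0,-2,0]
  R3 -= 1·R1 → [0,0,2,1]
  R3 -= -1·R2 → [0,0,0,1]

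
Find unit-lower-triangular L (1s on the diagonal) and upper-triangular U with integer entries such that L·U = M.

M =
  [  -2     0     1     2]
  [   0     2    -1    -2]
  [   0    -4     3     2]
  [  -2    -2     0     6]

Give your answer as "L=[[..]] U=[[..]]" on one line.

  row1 -= 0·row0 → [0,2,-1,-2]
  row2 -= 0·row0 → [0,-4,3,2]
  row3 -= 1·row0 → [0,-2,-1,4]
  row2 -= -2·row1 → [0,0,1,-2]
  row3 -= -1·row1 → [0,0,-2,2]
  row3 -= -2·row2 → [0,0,0,-2]

L=[[1,0,0,0],[0,1,0,0],[0,-2,1,0],[1,-1,-2,1]] U=[[-2,0,1,2],[0,2,-1,-2],[0,0,1,-2],[0,0,0,-2]]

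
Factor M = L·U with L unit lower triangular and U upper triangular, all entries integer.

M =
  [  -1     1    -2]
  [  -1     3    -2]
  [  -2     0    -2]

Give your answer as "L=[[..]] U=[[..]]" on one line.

  r1 -= 1·r0 → [0,2,0]
  r2 -= 2·r0 → [0,-2,2]
  r2 -= -1·r1 → [0,0,2]

L=[[1,0,0],[1,1,0],[2,-1,1]] U=[[-1,1,-2],[0,2,0],[0,0,2]]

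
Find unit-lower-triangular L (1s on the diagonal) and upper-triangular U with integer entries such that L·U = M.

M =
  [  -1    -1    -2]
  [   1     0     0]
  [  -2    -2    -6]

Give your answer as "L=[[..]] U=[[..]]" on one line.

  r1 -= -1·r0 → [0,-1,-2]
  r2 -= 2·r0 → [0,0,-2]
  r2 -= 0·r1 → [0,0,-2]

L=[[1,0,0],[-1,1,0],[2,0,1]] U=[[-1,-1,-2],[0,-1,-2],[0,0,-2]]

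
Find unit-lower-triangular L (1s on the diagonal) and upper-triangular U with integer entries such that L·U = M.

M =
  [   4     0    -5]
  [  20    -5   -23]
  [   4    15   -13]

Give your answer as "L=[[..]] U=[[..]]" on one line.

L=[[1,0,0],[5,1,0],[1,-3,1]] U=[[4,0,-5],[0,-5,2],[0,0,-2]]

  R1 -= 5·R0 → [0,-5,2]
  R2 -= 1·R0 → [0,15,-8]
  R2 -= -3·R1 → [0,0,-2]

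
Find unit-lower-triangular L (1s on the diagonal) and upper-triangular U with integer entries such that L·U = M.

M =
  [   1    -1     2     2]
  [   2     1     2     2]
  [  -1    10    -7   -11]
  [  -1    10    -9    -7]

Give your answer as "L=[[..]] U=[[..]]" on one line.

  r1 -= 2·r0 → [0,3,-2,-2]
  r2 -= -1·r0 → [0,9,-5,-9]
  r3 -= -1·r0 → [0,9,-7,-5]
  r2 -= 3·r1 → [0,0,1,-3]
  r3 -= 3·r1 → [0,0,-1,1]
  r3 -= -1·r2 → [0,0,0,-2]

L=[[1,0,0,0],[2,1,0,0],[-1,3,1,0],[-1,3,-1,1]] U=[[1,-1,2,2],[0,3,-2,-2],[0,0,1,-3],[0,0,0,-2]]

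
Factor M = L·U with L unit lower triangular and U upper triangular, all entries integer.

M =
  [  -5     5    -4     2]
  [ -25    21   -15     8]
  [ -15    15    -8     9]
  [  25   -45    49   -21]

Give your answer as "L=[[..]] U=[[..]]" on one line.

L=[[1,0,0,0],[5,1,0,0],[3,0,1,0],[-5,5,1,1]] U=[[-5,5,-4,2],[0,-4,5,-2],[0,0,4,3],[0,0,0,-4]]

  row1 -= 5·row0 → [0,-4,5,-2]
  row2 -= 3·row0 → [0,0,4,3]
  row3 -= -5·row0 → [0,-20,29,-11]
  row2 -= 0·row1 → [0,0,4,3]
  row3 -= 5·row1 → [0,0,4,-1]
  row3 -= 1·row2 → [0,0,0,-4]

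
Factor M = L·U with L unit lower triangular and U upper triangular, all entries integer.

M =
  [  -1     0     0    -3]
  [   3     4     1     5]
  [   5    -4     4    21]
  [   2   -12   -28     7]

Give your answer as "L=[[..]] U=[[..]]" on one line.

  row1 -= -3·row0 → [0,4,1,-4]
  row2 -= -5·row0 → [0,-4,4,6]
  row3 -= -2·row0 → [0,-12,-28,1]
  row2 -= -1·row1 → [0,0,5,2]
  row3 -= -3·row1 → [0,0,-25,-11]
  row3 -= -5·row2 → [0,0,0,-1]

L=[[1,0,0,0],[-3,1,0,0],[-5,-1,1,0],[-2,-3,-5,1]] U=[[-1,0,0,-3],[0,4,1,-4],[0,0,5,2],[0,0,0,-1]]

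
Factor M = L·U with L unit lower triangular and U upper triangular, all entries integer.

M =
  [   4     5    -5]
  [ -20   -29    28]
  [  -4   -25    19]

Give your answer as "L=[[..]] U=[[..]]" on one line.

  r1 -= -5·r0 → [0,-4,3]
  r2 -= -1·r0 → [0,-20,14]
  r2 -= 5·r1 → [0,0,-1]

L=[[1,0,0],[-5,1,0],[-1,5,1]] U=[[4,5,-5],[0,-4,3],[0,0,-1]]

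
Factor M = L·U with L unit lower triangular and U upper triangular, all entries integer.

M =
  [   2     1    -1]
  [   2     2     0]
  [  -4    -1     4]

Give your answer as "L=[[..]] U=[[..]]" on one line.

  R1 -= 1·R0 → [0,1,1]
  R2 -= -2·R0 → [0,1,2]
  R2 -= 1·R1 → [0,0,1]

L=[[1,0,0],[1,1,0],[-2,1,1]] U=[[2,1,-1],[0,1,1],[0,0,1]]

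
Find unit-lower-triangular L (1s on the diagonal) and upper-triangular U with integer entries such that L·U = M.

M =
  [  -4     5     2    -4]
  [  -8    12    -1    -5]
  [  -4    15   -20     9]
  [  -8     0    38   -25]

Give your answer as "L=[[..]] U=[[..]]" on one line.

  R1 -= 2·R0 → [0,2,-5,3]
  R2 -= 1·R0 → [0,10,-22,13]
  R3 -= 2·R0 → [0,-10,34,-17]
  R2 -= 5·R1 → [0,0,3,-2]
  R3 -= -5·R1 → [0,0,9,-2]
  R3 -= 3·R2 → [0,0,0,4]

L=[[1,0,0,0],[2,1,0,0],[1,5,1,0],[2,-5,3,1]] U=[[-4,5,2,-4],[0,2,-5,3],[0,0,3,-2],[0,0,0,4]]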